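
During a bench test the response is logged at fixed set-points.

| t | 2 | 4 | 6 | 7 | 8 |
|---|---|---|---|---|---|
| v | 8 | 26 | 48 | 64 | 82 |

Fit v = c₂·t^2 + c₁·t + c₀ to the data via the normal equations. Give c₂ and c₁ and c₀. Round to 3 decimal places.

c₂ = 1.004, c₁ = 2.130, c₀ = 0.154

AᵀA·[c₂, c₁, c₀]ᵀ = Aᵀv reads: 8065·c₂ + 1143·c₁ + 169·c₀ = 10560;  1143·c₂ + 169·c₁ + 27·c₀ = 1512;  169·c₂ + 27·c₁ + 5·c₀ = 228.
(Σt^2·t^2 = 8065, Σt^2·t = 1143, Σt^2 = 169, Σt·t = 169, Σt = 27, Σ1 = 5, Σt^2·v = 10560, Σt·v = 1512, Σv = 228.)
Row-reducing yields c₂ = 471/469, c₁ = 999/469, c₀ = 72/469.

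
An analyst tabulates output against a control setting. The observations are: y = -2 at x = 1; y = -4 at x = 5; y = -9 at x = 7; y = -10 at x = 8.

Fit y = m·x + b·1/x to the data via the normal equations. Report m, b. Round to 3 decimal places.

The normal equations are: 139·m + 4·b = -165;  4·m + (84361/78400)·b = -747/140.
(Σx·x = 139, Σx·1/x = 4, Σ1/x·1/x = 84361/78400, Σx·y = -165, Σ1/x·y = -747/140.)
Δ = 139·(84361/78400) − 4² = 10471779/78400.
m = ((-165)·(84361/78400) − 4·(-747/140))/(10471779/78400) = -4082095/3490593; b = (139·(-747/140) − 4·(-165))/(10471779/78400) = -2134160/3490593.

m = -1.169, b = -0.611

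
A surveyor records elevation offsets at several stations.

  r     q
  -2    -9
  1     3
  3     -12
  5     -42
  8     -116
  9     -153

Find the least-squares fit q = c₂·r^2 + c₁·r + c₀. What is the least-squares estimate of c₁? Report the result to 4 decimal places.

Compute the Gram sums: Σr^2·r^2 = 11380, Σr^2·r = 1386, Σr^2 = 184, Σr·r = 184, Σr = 24, Σ1 = 6.
And Σr^2·q = -21008, Σr·q = -2530, Σq = -329.
MᵀM·[c₂, c₁, c₀]ᵀ = Mᵀq becomes [[11380, 1386, 184]; [1386, 184, 24]; [184, 24, 6]]·[c₂, c₁, c₀]ᵀ = [-21008, -2530, -329]ᵀ.
Solving the 3×3 system (Gaussian elimination) gives c₂ = -18401/8827, c₁ = 1088/679, c₀ = 47415/17654.

c₁ = 1.6024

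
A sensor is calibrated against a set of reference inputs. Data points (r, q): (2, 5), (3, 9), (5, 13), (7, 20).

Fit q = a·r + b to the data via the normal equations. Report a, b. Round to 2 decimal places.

Forming XᵀX = [[87, 17]; [17, 4]] and Xᵀq = [242, 47]ᵀ gives XᵀX·[a, b]ᵀ = Xᵀq.
det = 87·4 − 17² = 59.
a = (242·4 − 17·47)/59 = 169/59; b = (87·47 − 17·242)/59 = -25/59.

a = 2.86, b = -0.42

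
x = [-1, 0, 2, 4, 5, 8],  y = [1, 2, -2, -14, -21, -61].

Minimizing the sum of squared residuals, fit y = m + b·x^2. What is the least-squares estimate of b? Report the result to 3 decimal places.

b = -0.980

Entries of AᵀA: Σ1 = 6, Σx^2 = 110, Σx^2·x^2 = 4994.
Right-hand side: Σy = -95, Σx^2·y = -4660.
AᵀA·[m, b]ᵀ = Aᵀy becomes [[6, 110]; [110, 4994]]·[m, b]ᵀ = [-95, -4660]ᵀ.
Determinant 6·4994 − 110² = 17864.
m = ((-95)·4994 − 110·(-4660))/17864 = 1735/812; b = (6·(-4660) − 110·(-95))/17864 = -8755/8932.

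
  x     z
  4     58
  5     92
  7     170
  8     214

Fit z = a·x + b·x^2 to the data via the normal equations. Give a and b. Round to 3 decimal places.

a = 3.271, b = 2.960

Normal-equation sums: Σx·x = 154, Σx·x^2 = 1044, Σx^2·x^2 = 7378.
For Aᵀz: Σx·z = 3594, Σx^2·z = 25254.
So AᵀA·[a, b]ᵀ = Aᵀz: [[154, 1044]; [1044, 7378]]·[a, b]ᵀ = [3594, 25254]ᵀ.
Δ = 154·7378 − 1044² = 46276.
a = (3594·7378 − 1044·25254)/46276 = 37839/11569; b = (154·25254 − 1044·3594)/46276 = 34245/11569.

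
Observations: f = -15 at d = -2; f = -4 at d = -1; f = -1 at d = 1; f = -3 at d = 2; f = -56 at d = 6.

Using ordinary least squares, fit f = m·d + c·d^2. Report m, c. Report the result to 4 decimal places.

m = 2.8310, c = -2.0335

Normal-equation sums: Σd·d = 46, Σd·d^2 = 216, Σd^2·d^2 = 1330.
Moment sums: Σd·f = -309, Σd^2·f = -2093.
So MᵀM·[m, c]ᵀ = Mᵀf: [[46, 216]; [216, 1330]]·[m, c]ᵀ = [-309, -2093]ᵀ.
Δ = 46·1330 − 216² = 14524.
m = ((-309)·1330 − 216·(-2093))/14524 = 20559/7262; c = (46·(-2093) − 216·(-309))/14524 = -14767/7262.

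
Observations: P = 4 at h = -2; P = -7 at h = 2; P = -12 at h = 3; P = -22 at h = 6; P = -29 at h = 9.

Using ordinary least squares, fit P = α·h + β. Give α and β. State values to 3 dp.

α = -3.084, β = -2.098

With design matrix M, MᵀM = [[134, 18]; [18, 5]] and MᵀP = [-451, -66]ᵀ.
det = 134·5 − 18² = 346.
α = ((-451)·5 − 18·(-66))/346 = -1067/346; β = (134·(-66) − 18·(-451))/346 = -363/173.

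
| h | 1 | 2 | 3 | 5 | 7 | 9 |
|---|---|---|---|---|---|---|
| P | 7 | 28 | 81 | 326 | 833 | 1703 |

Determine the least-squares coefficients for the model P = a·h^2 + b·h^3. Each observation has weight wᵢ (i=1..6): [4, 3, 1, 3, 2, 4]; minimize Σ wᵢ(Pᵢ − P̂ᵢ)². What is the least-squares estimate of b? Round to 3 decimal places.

Sums needed: Σwᵢ·h^2·h^2 = 33054, Σwᵢ·h^2·h^3 = 279528, Σwᵢ·h^3·h^3 = 2408862.
For AᵀWP: Σwᵢ·h^2·P = 658949, Σwᵢ·h^3·P = 5662523.
So AᵀWA·[a, b]ᵀ = AᵀWP: [[33054, 279528]; [279528, 2408862]]·[a, b]ᵀ = [658949, 5662523]ᵀ.
Eliminating b: 2408862·(row 1) − 279528·(row 2) gives 1486621764·a = 2408862·658949 − 279528·5662523 = 4483476894, so a = 747246149/247770294.
Then b = (5662523 − 279528·(747246149/247770294))/2408862 = 165241065/82590098.

b = 2.001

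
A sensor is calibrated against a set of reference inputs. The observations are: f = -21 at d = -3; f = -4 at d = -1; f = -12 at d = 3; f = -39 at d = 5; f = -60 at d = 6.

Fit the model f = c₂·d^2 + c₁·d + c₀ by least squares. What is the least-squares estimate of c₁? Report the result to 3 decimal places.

The normal equations are: 2084·c₂ + 340·c₁ + 80·c₀ = -3436;  340·c₂ + 80·c₁ + 10·c₀ = -524;  80·c₂ + 10·c₁ + 5·c₀ = -136.
(Σd^2·d^2 = 2084, Σd^2·d = 340, Σd^2 = 80, Σd·d = 80, Σd = 10, Σ1 = 5, Σd^2·f = -3436, Σd·f = -524, Σf = -136.)
Row-reducing yields c₂ = -21/11, c₁ = 84/55, c₀ = 16/55.

c₁ = 1.527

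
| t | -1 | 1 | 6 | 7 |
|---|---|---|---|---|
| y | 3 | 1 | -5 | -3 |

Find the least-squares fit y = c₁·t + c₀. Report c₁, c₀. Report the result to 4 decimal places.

c₁ = -0.8939, c₀ = 1.9050

The normal equations are: 87·c₁ + 13·c₀ = -53;  13·c₁ + 4·c₀ = -4.
(Σt·t = 87, Σt = 13, Σ1 = 4, Σt·y = -53, Σy = -4.)
det = 87·4 − 13² = 179.
c₁ = ((-53)·4 − 13·(-4))/179 = -160/179; c₀ = (87·(-4) − 13·(-53))/179 = 341/179.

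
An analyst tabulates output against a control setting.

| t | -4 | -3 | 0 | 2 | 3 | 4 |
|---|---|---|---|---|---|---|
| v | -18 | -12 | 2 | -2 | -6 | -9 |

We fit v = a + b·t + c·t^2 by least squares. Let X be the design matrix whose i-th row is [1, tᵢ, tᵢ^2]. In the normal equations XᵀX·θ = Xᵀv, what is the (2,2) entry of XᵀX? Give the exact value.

Row 2 ↔ basis t, column 2 ↔ basis t, so (XᵀX)_{2,2} = Σᵢ (t)·(t) = (-4)·(-4) + (-3)·(-3) + (0)·(0) + (2)·(2) + (3)·(3) + (4)·(4) = 54.

54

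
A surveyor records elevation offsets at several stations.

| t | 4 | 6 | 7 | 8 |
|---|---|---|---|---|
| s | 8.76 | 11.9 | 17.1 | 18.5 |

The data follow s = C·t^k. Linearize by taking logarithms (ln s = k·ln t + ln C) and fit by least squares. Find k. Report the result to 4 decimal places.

Let Y = ln s. Fitting Y = k·ln t + ln C by least squares:
Σln t = 7.2034, Σ(ln t)² = 13.2429, Σln s = 10.4036, Σln t·ln s = 19.0378.
Equations: 13.2429·k + 7.2034·ln C = 19.0378;  7.2034·k + 4·ln C = 10.4036.
Slope k = (n·Σln t·ln s − Σln t·Σln s)/(n·Σ(ln t)² − (Σln t)²) = (4·19.0378 − 7.2034·10.4036)/1.0824 = 1.11794; ln C = (Σln s − k·Σln t)/n = 0.58765.

k = 1.1179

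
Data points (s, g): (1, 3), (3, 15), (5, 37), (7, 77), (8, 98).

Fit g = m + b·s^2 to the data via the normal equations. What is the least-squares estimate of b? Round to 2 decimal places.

b = 1.52

From the data, Σ1 = 5, Σs^2 = 148, Σs^2·s^2 = 7204.
For Xᵀg: Σg = 230, Σs^2·g = 11108.
det = 5·7204 − 148² = 14116.
m = (230·7204 − 148·11108)/14116 = 3234/3529; b = (5·11108 − 148·230)/14116 = 5375/3529.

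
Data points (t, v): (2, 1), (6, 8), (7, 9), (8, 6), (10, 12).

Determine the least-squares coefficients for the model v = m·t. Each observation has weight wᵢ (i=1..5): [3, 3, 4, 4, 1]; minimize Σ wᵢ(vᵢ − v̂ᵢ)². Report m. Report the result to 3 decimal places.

m = 1.063

Forming AᵀWA = [[672]] and AᵀWv = [714]ᵀ gives AᵀWA·[m]ᵀ = AᵀWv.
Hence m = 714 / 672 ≈ 1.0625.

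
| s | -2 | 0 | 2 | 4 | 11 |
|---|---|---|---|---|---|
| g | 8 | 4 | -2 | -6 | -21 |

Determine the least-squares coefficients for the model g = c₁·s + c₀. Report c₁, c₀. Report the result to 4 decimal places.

Setting ∂/∂c₁ … = 0 gives: 145·c₁ + 15·c₀ = -275;  15·c₁ + 5·c₀ = -17.
det = 145·5 − 15² = 500.
c₁ = ((-275)·5 − 15·(-17))/500 = -56/25; c₀ = (145·(-17) − 15·(-275))/500 = 83/25.

c₁ = -2.2400, c₀ = 3.3200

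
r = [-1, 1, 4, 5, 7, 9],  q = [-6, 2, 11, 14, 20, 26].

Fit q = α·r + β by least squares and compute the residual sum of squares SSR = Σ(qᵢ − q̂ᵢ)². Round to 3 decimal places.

From the data, Σr·r = 173, Σr = 25, Σ1 = 6.
Moment sums: Σr·q = 496, Σq = 67.
Determinant 173·6 − 25² = 413.
α = (496·6 − 25·67)/413 = 1301/413; β = (173·67 − 25·496)/413 = -809/413.
Residuals: -368/413, 334/413, 148/413, 86/413, -38/413, -162/413; SSR = 736/413.

SSR = 1.782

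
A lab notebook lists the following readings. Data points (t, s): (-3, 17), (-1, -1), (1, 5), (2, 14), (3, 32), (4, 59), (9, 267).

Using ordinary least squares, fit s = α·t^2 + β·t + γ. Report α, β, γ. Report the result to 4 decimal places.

Sums needed: Σt^2·t^2 = 6997, Σt^2·t = 801, Σt^2 = 121, Σt·t = 121, Σt = 15, Σ1 = 7.
Right-hand side: Σt^2·s = 23072, Σt·s = 2718, Σs = 393.
Solving the 3×3 system (Gaussian elimination) gives α = 1506055/498498, β = 447383/166166, γ = -35468/19173.

α = 3.0212, β = 2.6924, γ = -1.8499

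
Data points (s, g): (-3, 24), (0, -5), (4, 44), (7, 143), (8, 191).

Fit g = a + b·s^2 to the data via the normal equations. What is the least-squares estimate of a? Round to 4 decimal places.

The normal equations are: 5·a + 138·b = 397;  138·a + 6834·b = 20151.
(Σ1 = 5, Σs^2 = 138, Σs^2·s^2 = 6834, Σg = 397, Σs^2·g = 20151.)
det = 5·6834 − 138² = 15126.
a = (397·6834 − 138·20151)/15126 = -11290/2521; b = (5·20151 − 138·397)/15126 = 15323/5042.

a = -4.4784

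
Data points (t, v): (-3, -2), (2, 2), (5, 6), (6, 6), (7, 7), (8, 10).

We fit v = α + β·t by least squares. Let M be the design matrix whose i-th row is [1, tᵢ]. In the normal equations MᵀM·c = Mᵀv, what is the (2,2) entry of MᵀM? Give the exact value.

187

Row 2 ↔ basis t, column 2 ↔ basis t, so (MᵀM)_{2,2} = Σᵢ (t)·(t) = (-3)·(-3) + (2)·(2) + (5)·(5) + (6)·(6) + (7)·(7) + (8)·(8) = 187.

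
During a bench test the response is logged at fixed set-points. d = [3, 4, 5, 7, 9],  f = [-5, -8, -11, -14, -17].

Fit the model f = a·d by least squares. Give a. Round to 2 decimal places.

a = -1.96

Sums needed: Σd·d = 180.
Right-hand side: Σd·f = -353.
Hence a = -353 / 180 ≈ -1.96111.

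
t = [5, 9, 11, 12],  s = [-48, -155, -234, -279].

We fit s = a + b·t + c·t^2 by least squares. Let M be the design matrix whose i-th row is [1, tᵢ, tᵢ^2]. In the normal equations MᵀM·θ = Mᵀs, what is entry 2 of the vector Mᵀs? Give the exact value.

-7557

Entry 2 ↔ basis t, so (Mᵀs)_{2} = Σᵢ (t)·sᵢ = (5)·(-48) + (9)·(-155) + (11)·(-234) + (12)·(-279) = -7557.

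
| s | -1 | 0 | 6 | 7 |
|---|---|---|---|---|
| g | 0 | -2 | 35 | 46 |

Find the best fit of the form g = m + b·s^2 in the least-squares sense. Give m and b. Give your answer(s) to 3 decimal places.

Entries of XᵀX: Σ1 = 4, Σs^2 = 86, Σs^2·s^2 = 3698.
Right-hand side: Σg = 79, Σs^2·g = 3514.
So XᵀX·[m, b]ᵀ = Xᵀg: [[4, 86]; [86, 3698]]·[m, b]ᵀ = [79, 3514]ᵀ.
Determinant 4·3698 − 86² = 7396.
m = (79·3698 − 86·3514)/7396 = -117/86; b = (4·3514 − 86·79)/7396 = 3631/3698.

m = -1.360, b = 0.982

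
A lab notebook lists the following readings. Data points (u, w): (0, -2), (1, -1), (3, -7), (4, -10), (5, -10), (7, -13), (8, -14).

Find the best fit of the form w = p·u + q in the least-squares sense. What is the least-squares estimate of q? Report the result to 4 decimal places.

q = -1.4505

The normal system MᵀM·[p, q]ᵀ = Mᵀw is [[164, 28]; [28, 7]]·[p, q]ᵀ = [-315, -57]ᵀ.
Δ = 164·7 − 28² = 364.
p = ((-315)·7 − 28·(-57))/364 = -87/52; q = (164·(-57) − 28·(-315))/364 = -132/91.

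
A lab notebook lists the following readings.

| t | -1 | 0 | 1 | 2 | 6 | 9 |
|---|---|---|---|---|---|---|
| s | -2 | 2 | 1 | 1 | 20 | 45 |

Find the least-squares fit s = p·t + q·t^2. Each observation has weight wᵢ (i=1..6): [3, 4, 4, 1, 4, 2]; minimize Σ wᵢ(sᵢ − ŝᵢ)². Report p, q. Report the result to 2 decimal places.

Normal-equation sums: Σwᵢ·t·t = 317, Σwᵢ·t·t^2 = 2331, Σwᵢ·t^2·t^2 = 18329.
Moment sums: Σwᵢ·t·s = 1302, Σwᵢ·t^2·s = 10172.
Normal equations: [[317, 2331]; [2331, 18329]]·[p, q]ᵀ = [1302, 10172]ᵀ.
Δ = 317·18329 − 2331² = 376732.
p = (1302·18329 − 2331·10172)/376732 = 76713/188366; q = (317·10172 − 2331·1302)/376732 = 94781/188366.

p = 0.41, q = 0.50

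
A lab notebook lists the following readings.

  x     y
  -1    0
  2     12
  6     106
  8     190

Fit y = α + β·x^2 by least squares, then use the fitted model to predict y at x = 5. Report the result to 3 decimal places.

With design matrix A, AᵀA = [[4, 105]; [105, 5409]] and Aᵀy = [308, 16024]ᵀ.
Determinant 4·5409 − 105² = 10611.
α = (308·5409 − 105·16024)/10611 = -5516/3537; β = (4·16024 − 105·308)/10611 = 31756/10611.
At x = 5: ŷ = (-5516/3537)·(1) + (31756/10611)·(25) = 777352/10611.

ŷ = 73.259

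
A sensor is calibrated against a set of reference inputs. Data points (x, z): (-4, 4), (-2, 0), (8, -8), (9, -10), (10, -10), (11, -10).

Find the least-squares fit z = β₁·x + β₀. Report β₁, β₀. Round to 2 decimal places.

β₁ = -0.92, β₀ = -0.75

Normal-equation sums: Σx·x = 386, Σx = 32, Σ1 = 6.
Moment sums: Σx·z = -380, Σz = -34.
AᵀA·[β₁, β₀]ᵀ = Aᵀz becomes [[386, 32]; [32, 6]]·[β₁, β₀]ᵀ = [-380, -34]ᵀ.
Δ = 386·6 − 32² = 1292.
β₁ = ((-380)·6 − 32·(-34))/1292 = -298/323; β₀ = (386·(-34) − 32·(-380))/1292 = -241/323.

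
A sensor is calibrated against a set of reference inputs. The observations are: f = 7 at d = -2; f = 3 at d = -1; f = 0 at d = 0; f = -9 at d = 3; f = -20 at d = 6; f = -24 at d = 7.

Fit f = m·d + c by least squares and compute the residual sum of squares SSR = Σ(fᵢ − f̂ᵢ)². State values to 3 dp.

SSR = 1.544

AᵀA·[m, c]ᵀ = Aᵀf reads: 99·m + 13·c = -332;  13·m + 6·c = -43.
(Σd·d = 99, Σd = 13, Σ1 = 6, Σd·f = -332, Σf = -43.)
Δ = 99·6 − 13² = 425.
m = ((-332)·6 − 13·(-43))/425 = -1433/425; c = (99·(-43) − 13·(-332))/425 = 59/425.
Residuals: 2/17, -217/425, -59/425, 83/85, 39/425, -228/425; SSR = 656/425.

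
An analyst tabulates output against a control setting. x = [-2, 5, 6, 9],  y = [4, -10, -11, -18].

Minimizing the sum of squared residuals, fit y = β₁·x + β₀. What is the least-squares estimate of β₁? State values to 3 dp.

From the data, Σx·x = 146, Σx = 18, Σ1 = 4.
Right-hand side: Σx·y = -286, Σy = -35.
Normal equations: [[146, 18]; [18, 4]]·[β₁, β₀]ᵀ = [-286, -35]ᵀ.
Δ = 146·4 − 18² = 260.
β₁ = ((-286)·4 − 18·(-35))/260 = -257/130; β₀ = (146·(-35) − 18·(-286))/260 = 19/130.

β₁ = -1.977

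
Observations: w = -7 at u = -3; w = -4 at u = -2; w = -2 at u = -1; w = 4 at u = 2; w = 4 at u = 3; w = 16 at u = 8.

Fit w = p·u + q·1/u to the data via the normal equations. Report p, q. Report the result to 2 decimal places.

p = 1.97, q = -0.10

Setting ∂/∂p … = 0 gives: 91·p + 6·q = 179;  6·p + (1001/576)·q = 35/3.
(Σu·u = 91, Σu·1/u = 6, Σ1/u·1/u = 1001/576, Σu·w = 179, Σ1/u·w = 35/3.)
Δ = 91·(1001/576) − 6² = 70355/576.
p = (179·(1001/576) − 6·(35/3))/(70355/576) = 138859/70355; q = (91·(35/3) − 6·179)/(70355/576) = -7104/70355.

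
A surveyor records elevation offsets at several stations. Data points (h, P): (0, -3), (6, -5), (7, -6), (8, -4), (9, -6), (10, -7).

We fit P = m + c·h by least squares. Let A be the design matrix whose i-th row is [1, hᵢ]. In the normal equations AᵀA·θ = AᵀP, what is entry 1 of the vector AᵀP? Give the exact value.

Entry 1 ↔ basis 1, so (AᵀP)_{1} = Σᵢ Pᵢ = (1)·(-3) + (1)·(-5) + (1)·(-6) + (1)·(-4) + (1)·(-6) + (1)·(-7) = -31.

-31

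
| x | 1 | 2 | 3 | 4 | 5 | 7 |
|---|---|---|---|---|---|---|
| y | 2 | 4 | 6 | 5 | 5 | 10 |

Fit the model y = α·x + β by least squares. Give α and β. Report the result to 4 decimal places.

α = 1.1000, β = 1.3000

Sums needed: Σx·x = 104, Σx = 22, Σ1 = 6.
Moment sums: Σx·y = 143, Σy = 32.
MᵀM·[α, β]ᵀ = Mᵀy becomes [[104, 22]; [22, 6]]·[α, β]ᵀ = [143, 32]ᵀ.
det = 104·6 − 22² = 140.
α = (143·6 − 22·32)/140 = 11/10; β = (104·32 − 22·143)/140 = 13/10.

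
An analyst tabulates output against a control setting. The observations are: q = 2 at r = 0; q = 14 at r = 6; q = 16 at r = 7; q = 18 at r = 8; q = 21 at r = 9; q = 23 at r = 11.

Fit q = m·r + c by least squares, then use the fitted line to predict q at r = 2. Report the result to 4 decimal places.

With design matrix X, XᵀX = [[351, 41]; [41, 6]] and Xᵀq = [782, 94]ᵀ.
Eliminating c: 6·(row 1) − 41·(row 2) gives 425·m = 6·782 − 41·94 = 838, so m = 838/425.
Then c = (94 − 41·(838/425))/6 = 932/425.
At r = 2: q̂ = (838/425)·(2) + (932/425)·(1) = 2608/425.

q̂ = 6.1365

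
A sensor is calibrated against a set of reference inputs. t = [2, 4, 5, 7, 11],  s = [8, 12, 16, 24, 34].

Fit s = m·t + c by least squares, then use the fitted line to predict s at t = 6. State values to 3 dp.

XᵀX·[m, c]ᵀ = Xᵀs reads: 215·m + 29·c = 686;  29·m + 5·c = 94.
Δ = 215·5 − 29² = 234.
m = (686·5 − 29·94)/234 = 352/117; c = (215·94 − 29·686)/234 = 158/117.
At t = 6: ŝ = (352/117)·(6) + (158/117)·(1) = 2270/117.

ŝ = 19.402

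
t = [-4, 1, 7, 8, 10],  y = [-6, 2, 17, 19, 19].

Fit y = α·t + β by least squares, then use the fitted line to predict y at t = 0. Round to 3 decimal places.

ŷ = 1.526

The normal system AᵀA·[α, β]ᵀ = Aᵀy is [[230, 22]; [22, 5]]·[α, β]ᵀ = [487, 51]ᵀ.
Determinant 230·5 − 22² = 666.
α = (487·5 − 22·51)/666 = 1313/666; β = (230·51 − 22·487)/666 = 508/333.
At t = 0: ŷ = (1313/666)·(0) + (508/333)·(1) = 508/333.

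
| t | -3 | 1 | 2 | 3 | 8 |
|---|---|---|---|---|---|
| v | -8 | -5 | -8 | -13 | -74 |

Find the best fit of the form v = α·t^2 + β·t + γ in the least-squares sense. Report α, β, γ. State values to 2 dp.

From the data, Σt^2·t^2 = 4275, Σt^2·t = 521, Σt^2 = 87, Σt·t = 87, Σt = 11, Σ1 = 5.
And Σt^2·v = -4962, Σt·v = -628, Σv = -108.
Normal equations: [[4275, 521, 87]; [521, 87, 11]; [87, 11, 5]]·[α, β, γ]ᵀ = [-4962, -628, -108]ᵀ.
Row-reducing yields α = -81155/80959, β = -77352/80959, γ = -166443/80959.

α = -1.00, β = -0.96, γ = -2.06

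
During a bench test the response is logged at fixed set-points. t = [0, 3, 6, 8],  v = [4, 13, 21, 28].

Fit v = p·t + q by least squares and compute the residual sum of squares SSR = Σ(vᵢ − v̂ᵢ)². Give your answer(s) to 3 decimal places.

Entries of AᵀA: Σt·t = 109, Σt = 17, Σ1 = 4.
For Aᵀv: Σt·v = 389, Σv = 66.
Δ = 109·4 − 17² = 147.
p = (389·4 − 17·66)/147 = 62/21; q = (109·66 − 17·389)/147 = 83/21.
Residuals: 1/21, 4/21, -2/3, 3/7; SSR = 2/3.

SSR = 0.667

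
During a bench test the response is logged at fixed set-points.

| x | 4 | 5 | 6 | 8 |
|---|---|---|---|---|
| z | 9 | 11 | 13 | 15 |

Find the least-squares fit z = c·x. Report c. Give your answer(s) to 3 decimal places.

c = 2.050

Forming MᵀM = [[141]] and Mᵀz = [289]ᵀ gives MᵀM·[c]ᵀ = Mᵀz.
Hence c = 289 / 141 ≈ 2.04965.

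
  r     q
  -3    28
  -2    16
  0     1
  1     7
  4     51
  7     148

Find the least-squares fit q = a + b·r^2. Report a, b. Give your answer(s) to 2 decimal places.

a = 2.78, b = 2.97

Setting ∂/∂a … = 0 gives: 6·a + 79·b = 251;  79·a + 2755·b = 8391.
Eliminating b: 2755·(row 1) − 79·(row 2) gives 10289·a = 2755·251 − 79·8391 = 28616, so a = 28616/10289.
Then b = (8391 − 79·(28616/10289))/2755 = 30517/10289.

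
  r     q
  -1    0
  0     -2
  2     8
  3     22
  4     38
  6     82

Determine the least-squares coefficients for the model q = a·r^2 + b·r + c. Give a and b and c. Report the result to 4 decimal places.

a = 2.1462, b = 1.1185, c = -1.5508

Compute the Gram sums: Σr^2·r^2 = 1650, Σr^2·r = 314, Σr^2 = 66, Σr·r = 66, Σr = 14, Σ1 = 6.
Moment sums: Σr^2·q = 3790, Σr·q = 726, Σq = 148.
So XᵀX·[a, b, c]ᵀ = Xᵀq: [[1650, 314, 66]; [314, 66, 14]; [66, 14, 6]]·[a, b, c]ᵀ = [3790, 726, 148]ᵀ.
Solving the 3×3 system (Gaussian elimination) gives a = 279/130, b = 727/650, c = -504/325.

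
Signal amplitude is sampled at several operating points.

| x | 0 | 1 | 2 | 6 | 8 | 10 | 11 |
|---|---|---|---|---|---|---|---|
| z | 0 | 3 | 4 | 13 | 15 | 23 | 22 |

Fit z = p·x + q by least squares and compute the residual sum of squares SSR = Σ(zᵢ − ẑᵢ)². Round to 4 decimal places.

With design matrix A, AᵀA = [[326, 38]; [38, 7]] and Aᵀz = [681, 80]ᵀ.
det = 326·7 − 38² = 838.
p = (681·7 − 38·80)/838 = 1727/838; q = (326·80 − 38·681)/838 = 101/419.
Residuals: -101/419, 585/838, -152/419, 165/419, -724/419, 901/419, -763/838; SSR = 7769/838.

SSR = 9.2709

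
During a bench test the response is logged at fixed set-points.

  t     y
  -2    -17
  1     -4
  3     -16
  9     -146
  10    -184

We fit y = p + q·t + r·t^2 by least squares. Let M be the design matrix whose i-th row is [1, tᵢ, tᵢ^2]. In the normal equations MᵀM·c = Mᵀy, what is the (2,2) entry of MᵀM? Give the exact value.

195

Row 2 ↔ basis t, column 2 ↔ basis t, so (MᵀM)_{2,2} = Σᵢ (t)·(t) = (-2)·(-2) + (1)·(1) + (3)·(3) + (9)·(9) + (10)·(10) = 195.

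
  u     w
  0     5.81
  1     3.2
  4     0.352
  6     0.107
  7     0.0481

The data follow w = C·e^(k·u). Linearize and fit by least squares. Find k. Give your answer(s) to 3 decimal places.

Taking logs, ln w = k·u + ln C, so regress ln w on u.
XᵀX = [[102.0000, 18.0000]; [18.0000, 5]], rhs = [-37.6642, -3.3908]ᵀ  (here Σu = 18.0000, Σ(u)² = 102.0000, Σln w = -3.3908, Σu·ln w = -37.6642).
Solving (det = 186.0000): k = -0.68434, ln C = 1.78546.

k = -0.684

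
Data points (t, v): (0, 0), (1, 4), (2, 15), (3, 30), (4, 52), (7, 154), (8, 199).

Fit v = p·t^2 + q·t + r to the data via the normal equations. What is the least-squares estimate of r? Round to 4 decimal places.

r = 0.0282

XᵀX·[p, q, r]ᵀ = Xᵀv reads: 6851·p + 955·q + 143·r = 21448;  955·p + 143·q + 25·r = 3002;  143·p + 25·q + 7·r = 454.
Solving the 3×3 system (Gaussian elimination) gives p = 23636/7987, q = 9783/7987, r = 225/7987.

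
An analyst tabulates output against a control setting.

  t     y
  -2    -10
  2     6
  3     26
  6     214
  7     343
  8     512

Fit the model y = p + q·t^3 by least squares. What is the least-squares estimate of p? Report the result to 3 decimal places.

p = -1.831

Compute the Gram sums: Σ1 = 6, Σt^3 = 1098, Σt^3·t^3 = 427306.
For Aᵀy: Σy = 1091, Σt^3·y = 426847.
So AᵀA·[p, q]ᵀ = Aᵀy: [[6, 1098]; [1098, 427306]]·[p, q]ᵀ = [1091, 426847]ᵀ.
det = 6·427306 − 1098² = 1358232.
p = (1091·427306 − 1098·426847)/1358232 = -310895/169779; q = (6·426847 − 1098·1091)/1358232 = 113597/113186.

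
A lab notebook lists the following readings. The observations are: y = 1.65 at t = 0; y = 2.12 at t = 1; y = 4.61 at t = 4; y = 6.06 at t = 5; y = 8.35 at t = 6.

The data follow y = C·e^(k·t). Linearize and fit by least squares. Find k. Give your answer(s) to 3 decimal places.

Taking logs, ln y = k·t + ln C, so regress ln y on t.
XᵀX = [[78.0000, 16.0000]; [16.0000, 5]], rhs = [28.6064, 6.7044]ᵀ  (here Σt = 16.0000, Σ(t)² = 78.0000, Σln y = 6.7044, Σt·ln y = 28.6064).
Slope k = (n·Σt·ln y − Σt·Σln y)/(n·Σ(t)² − (Σt)²) = (5·28.6064 − 16.0000·6.7044)/134.0000 = 0.26688; ln C = (Σln y − k·Σt)/n = 0.48686.

k = 0.267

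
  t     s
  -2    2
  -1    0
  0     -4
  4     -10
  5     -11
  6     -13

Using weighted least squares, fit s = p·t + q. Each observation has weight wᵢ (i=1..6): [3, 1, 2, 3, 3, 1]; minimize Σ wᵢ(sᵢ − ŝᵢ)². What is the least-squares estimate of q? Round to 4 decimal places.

Compute the Gram sums: Σwᵢ·t·t = 172, Σwᵢ·t = 26, Σwᵢ·1 = 13.
And Σwᵢ·t·s = -375, Σwᵢ·s = -78.
MᵀWM·[p, q]ᵀ = MᵀWs becomes [[172, 26]; [26, 13]]·[p, q]ᵀ = [-375, -78]ᵀ.
Eliminating q: 13·(row 1) − 26·(row 2) gives 1560·p = 13·(-375) − 26·(-78) = -2847, so p = -73/40.
Then q = ((-78) − 26·(-73/40))/13 = -47/20.

q = -2.3500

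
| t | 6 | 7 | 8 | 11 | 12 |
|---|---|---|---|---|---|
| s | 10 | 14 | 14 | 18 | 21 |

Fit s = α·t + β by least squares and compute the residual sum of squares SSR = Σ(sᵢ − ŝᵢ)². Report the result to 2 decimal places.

SSR = 4.12

Sums needed: Σt·t = 414, Σt = 44, Σ1 = 5.
And Σt·s = 720, Σs = 77.
AᵀA·[α, β]ᵀ = Aᵀs becomes [[414, 44]; [44, 5]]·[α, β]ᵀ = [720, 77]ᵀ.
Determinant 414·5 − 44² = 134.
α = (720·5 − 44·77)/134 = 106/67; β = (414·77 − 44·720)/134 = 99/67.
Residuals: -65/67, 97/67, -9/67, -59/67, 36/67; SSR = 276/67.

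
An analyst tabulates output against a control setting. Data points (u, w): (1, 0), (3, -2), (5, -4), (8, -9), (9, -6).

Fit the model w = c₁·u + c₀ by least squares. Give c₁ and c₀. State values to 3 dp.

c₁ = -0.955, c₀ = 0.768

With design matrix A, AᵀA = [[180, 26]; [26, 5]] and Aᵀw = [-152, -21]ᵀ.
det = 180·5 − 26² = 224.
c₁ = ((-152)·5 − 26·(-21))/224 = -107/112; c₀ = (180·(-21) − 26·(-152))/224 = 43/56.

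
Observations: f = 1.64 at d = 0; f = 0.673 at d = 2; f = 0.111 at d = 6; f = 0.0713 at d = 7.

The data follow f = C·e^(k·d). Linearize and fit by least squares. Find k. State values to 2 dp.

k = -0.45

Let Y = ln f. Fitting Y = k·d + ln C by least squares:
Σd = 15.0000, Σ(d)² = 89.0000, Σln f = -4.7404, Σd·ln f = -32.4674.
Equations: 89.0000·k + 15.0000·ln C = -32.4674;  15.0000·k + 4·ln C = -4.7404.
Solving (det = 131.0000): k = -0.44858, ln C = 0.49706.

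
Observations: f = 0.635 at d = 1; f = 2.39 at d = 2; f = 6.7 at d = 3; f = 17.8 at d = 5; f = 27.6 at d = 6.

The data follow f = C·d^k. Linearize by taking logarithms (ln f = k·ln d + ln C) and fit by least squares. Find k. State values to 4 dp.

Let Y = ln f. Fitting Y = k·ln d + ln C by least squares:
XᵀX = [[7.4881, 5.1930]; [5.1930, 5]], rhs = [13.2722, 8.5163]ᵀ  (here Σln d = 5.1930, Σ(ln d)² = 7.4881, Σln f = 8.5163, Σln d·ln f = 13.2722).
Solving (det = 10.4737): k = 2.11353, ln C = -0.49184.

k = 2.1135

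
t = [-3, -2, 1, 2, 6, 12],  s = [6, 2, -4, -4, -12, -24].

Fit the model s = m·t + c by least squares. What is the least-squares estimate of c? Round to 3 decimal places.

The normal system MᵀM·[m, c]ᵀ = Mᵀs is [[198, 16]; [16, 6]]·[m, c]ᵀ = [-394, -36]ᵀ.
det = 198·6 − 16² = 932.
m = ((-394)·6 − 16·(-36))/932 = -447/233; c = (198·(-36) − 16·(-394))/932 = -206/233.

c = -0.884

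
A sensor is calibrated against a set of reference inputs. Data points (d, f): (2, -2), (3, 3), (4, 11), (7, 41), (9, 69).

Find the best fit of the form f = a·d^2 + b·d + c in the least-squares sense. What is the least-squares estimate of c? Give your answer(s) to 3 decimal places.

c = -8.898

The normal equations are: 9315·a + 1171·b + 159·c = 7793;  1171·a + 159·b + 25·c = 957;  159·a + 25·b + 5·c = 122.
Solving the 3×3 system (Gaussian elimination) gives a = 6459/8558, b = 15913/8558, c = -38073/4279.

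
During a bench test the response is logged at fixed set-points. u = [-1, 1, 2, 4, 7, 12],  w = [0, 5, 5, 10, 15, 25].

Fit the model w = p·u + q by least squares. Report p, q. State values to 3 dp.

The normal equations are: 215·p + 25·q = 460;  25·p + 6·q = 60.
det = 215·6 − 25² = 665.
p = (460·6 − 25·60)/665 = 36/19; q = (215·60 − 25·460)/665 = 40/19.

p = 1.895, q = 2.105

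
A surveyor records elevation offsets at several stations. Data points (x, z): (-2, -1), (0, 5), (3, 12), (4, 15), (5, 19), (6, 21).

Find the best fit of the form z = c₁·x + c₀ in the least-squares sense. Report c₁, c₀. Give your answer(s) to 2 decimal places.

c₁ = 2.74, c₀ = 4.53

From the data, Σx·x = 90, Σx = 16, Σ1 = 6.
Right-hand side: Σx·z = 319, Σz = 71.
Normal equations: [[90, 16]; [16, 6]]·[c₁, c₀]ᵀ = [319, 71]ᵀ.
Δ = 90·6 − 16² = 284.
c₁ = (319·6 − 16·71)/284 = 389/142; c₀ = (90·71 − 16·319)/284 = 643/142.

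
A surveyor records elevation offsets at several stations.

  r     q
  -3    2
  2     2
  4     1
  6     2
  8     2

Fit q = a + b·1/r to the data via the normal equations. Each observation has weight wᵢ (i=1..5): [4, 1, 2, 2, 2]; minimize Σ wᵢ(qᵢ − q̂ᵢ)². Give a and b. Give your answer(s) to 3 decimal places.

Entries of MᵀWM: Σwᵢ·1 = 11, Σwᵢ·1/r = 1/4, Σwᵢ·1/r·1/r = 29/32.
Moment sums: Σwᵢ·q = 20, Σwᵢ·1/r·q = 0.
Normal equations: [[11, 1/4]; [1/4, 29/32]]·[a, b]ᵀ = [20, 0]ᵀ.
Δ = 11·(29/32) − (1/4)² = 317/32.
a = (20·(29/32) − (1/4)·0)/(317/32) = 580/317; b = (11·0 − (1/4)·20)/(317/32) = -160/317.

a = 1.830, b = -0.505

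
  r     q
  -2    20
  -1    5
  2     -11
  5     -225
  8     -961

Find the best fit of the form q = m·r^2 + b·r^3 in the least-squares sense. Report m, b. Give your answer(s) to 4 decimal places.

m = 1.0621, b = -2.0098

Setting ∂/∂m … = 0 gives: 4754·m + 35892·b = -67088;  35892·m + 277898·b = -520410.
Δ = 4754·277898 − 35892² = 32891428.
m = ((-67088)·277898 − 35892·(-520410))/32891428 = 8733674/8222857; b = (4754·(-520410) − 35892·(-67088))/32891428 = -16526661/8222857.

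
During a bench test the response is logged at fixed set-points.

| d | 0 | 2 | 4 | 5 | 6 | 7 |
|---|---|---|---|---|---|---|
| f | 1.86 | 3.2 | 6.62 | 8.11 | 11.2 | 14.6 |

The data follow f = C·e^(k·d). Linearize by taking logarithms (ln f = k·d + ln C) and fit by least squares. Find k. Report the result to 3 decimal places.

k = 0.299

Linearized form: ln f = k·d + ln C. From the 6 transformed points,
Σd = 24.0000, Σ(d)² = 130.0000, Σln f = 10.8639, Σd·ln f = 53.6148.
Equations: 130.0000·k + 24.0000·ln C = 53.6148;  24.0000·k + 6·ln C = 10.8639.
Δ = 130.0000·6 − (24.0000)² = 204.0000; k = (53.6148·6 − 24.0000·10.8639)/204.0000 = 0.29881, ln C = (130.0000·10.8639 − 24.0000·53.6148)/204.0000 = 0.61542.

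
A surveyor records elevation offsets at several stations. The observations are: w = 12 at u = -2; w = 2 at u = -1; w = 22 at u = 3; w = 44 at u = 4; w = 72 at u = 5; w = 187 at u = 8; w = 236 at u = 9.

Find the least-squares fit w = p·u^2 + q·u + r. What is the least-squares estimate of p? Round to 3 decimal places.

Forming XᵀX = [[11636, 1448, 200]; [1448, 200, 26]; [200, 26, 7]] and Xᵀw = [33836, 4196, 575]ᵀ gives XᵀX·[p, q, r]ᵀ = Xᵀw.
Row-reducing yields p = 50696/16807, q = -21671/33614, r = -564/343.

p = 3.016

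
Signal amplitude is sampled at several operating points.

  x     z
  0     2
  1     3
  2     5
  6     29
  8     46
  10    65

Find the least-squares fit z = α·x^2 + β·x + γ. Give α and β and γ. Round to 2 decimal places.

α = 0.47, β = 1.76, γ = 1.01

Normal-equation sums: Σx^2·x^2 = 15409, Σx^2·x = 1737, Σx^2 = 205, Σx·x = 205, Σx = 27, Σ1 = 6.
And Σx^2·z = 10511, Σx·z = 1205, Σz = 150.
So MᵀM·[α, β, γ]ᵀ = Mᵀz: [[15409, 1737, 205]; [1737, 205, 27]; [205, 27, 6]]·[α, β, γ]ᵀ = [10511, 1205, 150]ᵀ.
Solving the 3×3 system (Gaussian elimination) gives α = 27069/57590, β = 101497/57590, γ = 29078/28795.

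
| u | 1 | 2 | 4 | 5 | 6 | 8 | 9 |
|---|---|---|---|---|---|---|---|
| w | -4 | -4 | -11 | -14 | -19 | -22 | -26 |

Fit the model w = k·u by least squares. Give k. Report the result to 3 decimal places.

k = -2.863

The normal system AᵀA·[k]ᵀ = Aᵀw is [[227]]·[k]ᵀ = [-650]ᵀ.
Hence k = -650 / 227 ≈ -2.86344.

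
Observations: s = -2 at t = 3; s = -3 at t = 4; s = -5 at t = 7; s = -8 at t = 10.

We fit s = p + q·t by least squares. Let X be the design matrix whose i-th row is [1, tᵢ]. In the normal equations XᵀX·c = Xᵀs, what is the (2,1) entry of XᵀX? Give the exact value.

Row 2 ↔ basis t, column 1 ↔ basis 1, so (XᵀX)_{2,1} = Σᵢ t = (3)·(1) + (4)·(1) + (7)·(1) + (10)·(1) = 24.

24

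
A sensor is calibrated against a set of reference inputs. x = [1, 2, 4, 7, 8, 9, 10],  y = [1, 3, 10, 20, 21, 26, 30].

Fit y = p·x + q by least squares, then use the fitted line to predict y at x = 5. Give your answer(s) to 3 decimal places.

Forming MᵀM = [[315, 41]; [41, 7]] and Mᵀy = [889, 111]ᵀ gives MᵀM·[p, q]ᵀ = Mᵀy.
Eliminating q: 7·(row 1) − 41·(row 2) gives 524·p = 7·889 − 41·111 = 1672, so p = 418/131.
Then q = (111 − 41·(418/131))/7 = -371/131.
At x = 5: ŷ = (418/131)·(5) + (-371/131)·(1) = 1719/131.

ŷ = 13.122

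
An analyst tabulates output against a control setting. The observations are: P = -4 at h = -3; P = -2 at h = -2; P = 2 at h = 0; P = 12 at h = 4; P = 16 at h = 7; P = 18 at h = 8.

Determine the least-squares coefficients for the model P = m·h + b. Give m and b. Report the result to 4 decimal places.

Normal-equation sums: Σh·h = 142, Σh = 14, Σ1 = 6.
And Σh·P = 320, ΣP = 42.
XᵀX·[m, b]ᵀ = XᵀP becomes [[142, 14]; [14, 6]]·[m, b]ᵀ = [320, 42]ᵀ.
Δ = 142·6 − 14² = 656.
m = (320·6 − 14·42)/656 = 333/164; b = (142·42 − 14·320)/656 = 371/164.

m = 2.0305, b = 2.2622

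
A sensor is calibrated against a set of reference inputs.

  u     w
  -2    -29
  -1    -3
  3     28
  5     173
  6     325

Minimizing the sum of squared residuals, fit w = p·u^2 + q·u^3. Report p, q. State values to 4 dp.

Normal-equation sums: Σu^2·u^2 = 2019, Σu^2·u^3 = 11111, Σu^3·u^3 = 63075.
And Σu^2·w = 16158, Σu^3·w = 92816.
Eliminating q: 63075·(row 1) − 11111·(row 2) gives 3894104·p = 63075·16158 − 11111·92816 = -12112726, so p = -6056363/1947052.
Then q = (92816 − 11111·(-6056363/1947052))/63075 = 3931983/1947052.

p = -3.1105, q = 2.0195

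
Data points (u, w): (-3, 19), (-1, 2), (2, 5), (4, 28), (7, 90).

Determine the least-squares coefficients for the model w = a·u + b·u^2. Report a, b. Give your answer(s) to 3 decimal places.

a = -0.671, b = 1.928

Forming XᵀX = [[79, 387]; [387, 2755]] and Xᵀw = [693, 5051]ᵀ gives XᵀX·[a, b]ᵀ = Xᵀw.
Determinant 79·2755 − 387² = 67876.
a = (693·2755 − 387·5051)/67876 = -22761/33938; b = (79·5051 − 387·693)/67876 = 65419/33938.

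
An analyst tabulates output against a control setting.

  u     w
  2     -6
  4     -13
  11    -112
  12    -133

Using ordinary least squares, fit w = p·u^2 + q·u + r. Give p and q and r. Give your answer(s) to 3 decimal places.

From the data, Σu^2·u^2 = 35649, Σu^2·u = 3131, Σu^2 = 285, Σu·u = 285, Σu = 29, Σ1 = 4.
Right-hand side: Σu^2·w = -32936, Σu·w = -2892, Σw = -264.
So MᵀM·[p, q, r]ᵀ = Mᵀw: [[35649, 3131, 285]; [3131, 285, 29]; [285, 29, 4]]·[p, q, r]ᵀ = [-32936, -2892, -264]ᵀ.
Solving the 3×3 system (Gaussian elimination) gives p = -14593/13178, q = 35449/13178, r = -43501/6589.

p = -1.107, q = 2.690, r = -6.602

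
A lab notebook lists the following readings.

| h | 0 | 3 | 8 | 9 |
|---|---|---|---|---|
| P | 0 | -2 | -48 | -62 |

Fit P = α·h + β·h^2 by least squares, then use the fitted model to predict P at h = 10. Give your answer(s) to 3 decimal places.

With design matrix M, MᵀM = [[154, 1268]; [1268, 10738]] and MᵀP = [-948, -8112]ᵀ.
Eliminating β: 10738·(row 1) − 1268·(row 2) gives 45828·α = 10738·(-948) − 1268·(-8112) = 106392, so α = 8866/3819.
Then β = ((-8112) − 1268·(8866/3819))/10738 = -3932/3819.
At h = 10: P̂ = (8866/3819)·(10) + (-3932/3819)·(100) = -304540/3819.

P̂ = -79.743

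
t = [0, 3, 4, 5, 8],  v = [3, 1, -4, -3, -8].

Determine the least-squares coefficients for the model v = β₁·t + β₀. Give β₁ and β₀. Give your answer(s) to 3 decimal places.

β₁ = -1.412, β₀ = 3.447

With design matrix A, AᵀA = [[114, 20]; [20, 5]] and Aᵀv = [-92, -11]ᵀ.
det = 114·5 − 20² = 170.
β₁ = ((-92)·5 − 20·(-11))/170 = -24/17; β₀ = (114·(-11) − 20·(-92))/170 = 293/85.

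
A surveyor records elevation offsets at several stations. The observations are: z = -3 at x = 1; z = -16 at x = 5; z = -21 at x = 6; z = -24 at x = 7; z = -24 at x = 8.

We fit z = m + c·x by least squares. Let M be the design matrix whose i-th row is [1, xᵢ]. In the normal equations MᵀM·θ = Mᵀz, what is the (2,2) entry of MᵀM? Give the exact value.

Row 2 ↔ basis x, column 2 ↔ basis x, so (MᵀM)_{2,2} = Σᵢ (x)·(x) = (1)·(1) + (5)·(5) + (6)·(6) + (7)·(7) + (8)·(8) = 175.

175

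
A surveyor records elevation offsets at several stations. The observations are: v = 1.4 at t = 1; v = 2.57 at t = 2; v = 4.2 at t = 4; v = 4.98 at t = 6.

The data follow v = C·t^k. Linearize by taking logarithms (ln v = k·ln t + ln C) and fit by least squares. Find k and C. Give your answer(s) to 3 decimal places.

With ln vᵢ as the transformed response and ln tᵢ as the regressor:
Over the data: Σln t = 3.8712, Σ(ln t)² = 5.6127, Σln v = 4.3209, Σln t·ln v = 5.5203.
Normal system: [[5.6127, 3.8712]; [3.8712, 4]]·[k, ln C]ᵀ = [5.5203, 4.3209]ᵀ.
Δ = 5.6127·4 − (3.8712)² = 7.4645; k = (5.5203·4 − 3.8712·4.3209)/7.4645 = 0.71726, ln C = (5.6127·4.3209 − 3.8712·5.5203)/7.4645 = 0.38606, so C = exp(0.38606) = 1.47117.

k = 0.717, C = 1.471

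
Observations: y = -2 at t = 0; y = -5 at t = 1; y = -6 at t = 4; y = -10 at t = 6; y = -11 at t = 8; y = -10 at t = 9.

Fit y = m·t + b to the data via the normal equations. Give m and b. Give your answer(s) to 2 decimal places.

Normal-equation sums: Σt·t = 198, Σt = 28, Σ1 = 6.
For Xᵀy: Σt·y = -267, Σy = -44.
XᵀX·[m, b]ᵀ = Xᵀy becomes [[198, 28]; [28, 6]]·[m, b]ᵀ = [-267, -44]ᵀ.
det = 198·6 − 28² = 404.
m = ((-267)·6 − 28·(-44))/404 = -185/202; b = (198·(-44) − 28·(-267))/404 = -309/101.

m = -0.92, b = -3.06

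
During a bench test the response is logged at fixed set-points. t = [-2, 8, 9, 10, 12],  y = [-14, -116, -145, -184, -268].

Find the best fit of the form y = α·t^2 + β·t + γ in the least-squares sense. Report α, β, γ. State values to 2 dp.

α = -2.02, β = 2.02, γ = -1.93

The normal equations are: 41409·α + 3961·β + 393·γ = -76217;  3961·α + 393·β + 37·γ = -7261;  393·α + 37·β + 5·γ = -727.
Row-reducing yields α = -183243/90938, β = 183269/90938, γ = -87838/45469.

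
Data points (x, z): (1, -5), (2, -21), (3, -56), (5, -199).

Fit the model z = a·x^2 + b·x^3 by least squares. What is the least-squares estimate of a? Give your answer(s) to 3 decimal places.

From the data, Σx^2·x^2 = 723, Σx^2·x^3 = 3401, Σx^3·x^3 = 16419.
And Σx^2·z = -5568, Σx^3·z = -26560.
Eliminating b: 16419·(row 1) − 3401·(row 2) gives 304136·a = 16419·(-5568) − 3401·(-26560) = -1090432, so a = -19472/5431.
Then b = ((-26560) − 3401·(-19472/5431))/16419 = -4752/5431.

a = -3.585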